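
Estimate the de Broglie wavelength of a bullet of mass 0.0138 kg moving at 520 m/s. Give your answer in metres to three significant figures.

p = mv = 0.0138 × 520 = 7.176 kg·m/s.
λ = h/p = 6.626 × 10⁻³⁴ / 7.176 = 9.23 × 10⁻³⁵ m.

λ = 9.23 × 10⁻³⁵ m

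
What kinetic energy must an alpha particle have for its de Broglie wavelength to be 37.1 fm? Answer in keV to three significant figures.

p = h/λ = 6.626 × 10⁻³⁴ / 3.710 × 10⁻¹⁴ = 1.786 × 10⁻²⁰ kg·m/s.
KE = p²/(2m) = (1.786 × 10⁻²⁰)² / (2 × 6.645 × 10⁻²⁷) = 2.400 × 10⁻¹⁴ J = 150 keV.

KE = 150 keV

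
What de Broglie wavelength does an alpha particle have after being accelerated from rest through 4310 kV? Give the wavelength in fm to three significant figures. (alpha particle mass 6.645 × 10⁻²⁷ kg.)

KE = 2eV = 2 × 1.602 × 10⁻¹⁹ × 4.310 × 10⁶ = 1.381 × 10⁻¹² J.
p = √(2mKE) = √(2 × 6.645 × 10⁻²⁷ × 1.381 × 10⁻¹²) = 1.355 × 10⁻¹⁹ kg·m/s.
λ = h/p = 6.626 × 10⁻³⁴ / 1.355 × 10⁻¹⁹ = 4.89 × 10⁻¹⁵ m = 4.89 fm.

λ = 4.89 fm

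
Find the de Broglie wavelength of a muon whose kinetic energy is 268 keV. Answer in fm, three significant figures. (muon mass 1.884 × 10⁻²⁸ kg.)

KE = 268 keV = 4.293 × 10⁻¹⁴ J.
p = √(2mKE) = √(2 × 1.884 × 10⁻²⁸ × 4.293 × 10⁻¹⁴) = 4.022 × 10⁻²¹ kg·m/s.
λ = h/p = 6.626 × 10⁻³⁴ / 4.022 × 10⁻²¹ = 1.65 × 10⁻¹³ m = 165 fm.

λ = 165 fm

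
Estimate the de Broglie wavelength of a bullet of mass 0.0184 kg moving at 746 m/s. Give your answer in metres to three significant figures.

p = mv = 0.0184 × 746 = 1.373 × 10¹ kg·m/s.
λ = h/p = 6.626 × 10⁻³⁴ / 1.373 × 10¹ = 4.83 × 10⁻³⁵ m.

λ = 4.83 × 10⁻³⁵ m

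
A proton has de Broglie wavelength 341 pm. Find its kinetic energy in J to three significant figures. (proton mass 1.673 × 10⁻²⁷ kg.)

p = h/λ = 6.626 × 10⁻³⁴ / 3.410 × 10⁻¹⁰ = 1.943 × 10⁻²⁴ kg·m/s.
KE = p²/(2m) = (1.943 × 10⁻²⁴)² / (2 × 1.673 × 10⁻²⁷) = 1.128 × 10⁻²¹ J = 1.13 × 10⁻²¹ J.

KE = 1.13 × 10⁻²¹ J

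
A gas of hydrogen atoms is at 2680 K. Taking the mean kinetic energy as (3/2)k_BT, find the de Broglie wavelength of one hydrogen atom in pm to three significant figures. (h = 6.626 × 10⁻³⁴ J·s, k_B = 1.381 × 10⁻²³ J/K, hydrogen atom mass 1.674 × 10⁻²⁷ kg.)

λ = 48.6 pm

KE = (3/2)k_BT = 1.5 × 1.381 × 10⁻²³ × 2680 = 5.552 × 10⁻²⁰ J.
p = √(2mKE) = √(2 × 1.674 × 10⁻²⁷ × 5.552 × 10⁻²⁰) = 1.363 × 10⁻²³ kg·m/s.
λ = h/p = 4.86 × 10⁻¹¹ m = 48.6 pm.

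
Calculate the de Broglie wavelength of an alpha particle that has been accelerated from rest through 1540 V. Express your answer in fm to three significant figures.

KE = 2eV = 2 × 1.602 × 10⁻¹⁹ × 1540 = 4.934 × 10⁻¹⁶ J.
p = √(2mKE) = √(2 × 6.645 × 10⁻²⁷ × 4.934 × 10⁻¹⁶) = 2.561 × 10⁻²¹ kg·m/s.
λ = h/p = 6.626 × 10⁻³⁴ / 2.561 × 10⁻²¹ = 2.59 × 10⁻¹³ m = 259 fm.

λ = 259 fm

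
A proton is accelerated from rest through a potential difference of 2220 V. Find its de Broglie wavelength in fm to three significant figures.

KE = eV = 1.602 × 10⁻¹⁹ × 2220 = 3.556 × 10⁻¹⁶ J.
p = √(2mKE) = √(2 × 1.673 × 10⁻²⁷ × 3.556 × 10⁻¹⁶) = 1.091 × 10⁻²¹ kg·m/s.
λ = h/p = 6.626 × 10⁻³⁴ / 1.091 × 10⁻²¹ = 6.07 × 10⁻¹³ m = 607 fm.

λ = 607 fm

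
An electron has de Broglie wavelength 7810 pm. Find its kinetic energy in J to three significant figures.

KE = 3.95 × 10⁻²¹ J

p = h/λ = 6.626 × 10⁻³⁴ / 7.810 × 10⁻⁹ = 8.484 × 10⁻²⁶ kg·m/s.
KE = p²/(2m) = (8.484 × 10⁻²⁶)² / (2 × 9.109 × 10⁻³¹) = 3.951 × 10⁻²¹ J = 3.95 × 10⁻²¹ J.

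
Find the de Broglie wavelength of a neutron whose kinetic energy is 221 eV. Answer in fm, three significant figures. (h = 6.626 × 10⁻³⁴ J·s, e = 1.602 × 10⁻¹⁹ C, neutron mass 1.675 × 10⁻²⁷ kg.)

λ = 1920 fm

KE = 221 eV = 3.540 × 10⁻¹⁷ J.
p = √(2mKE) = √(2 × 1.675 × 10⁻²⁷ × 3.540 × 10⁻¹⁷) = 3.444 × 10⁻²² kg·m/s.
λ = h/p = 6.626 × 10⁻³⁴ / 3.444 × 10⁻²² = 1.92 × 10⁻¹² m = 1920 fm.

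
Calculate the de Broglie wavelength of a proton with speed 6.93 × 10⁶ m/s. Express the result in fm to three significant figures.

λ = 57.2 fm

p = mv = 1.673 × 10⁻²⁷ × 6.93 × 10⁶ = 1.159 × 10⁻²⁰ kg·m/s.
λ = h/p = 6.626 × 10⁻³⁴ / 1.159 × 10⁻²⁰ = 5.72 × 10⁻¹⁴ m = 57.2 fm.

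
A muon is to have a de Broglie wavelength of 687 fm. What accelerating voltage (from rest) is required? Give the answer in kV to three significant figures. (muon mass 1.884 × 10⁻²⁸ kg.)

p = h/λ = 6.626 × 10⁻³⁴ / 6.870 × 10⁻¹³ = 9.645 × 10⁻²² kg·m/s.
KE = p²/(2m) = 2.469 × 10⁻¹⁵ J.
V = KE/e = 2.469 × 10⁻¹⁵ / (1.602 × 10⁻¹⁹) = 15.4 kV.

V = 15.4 kV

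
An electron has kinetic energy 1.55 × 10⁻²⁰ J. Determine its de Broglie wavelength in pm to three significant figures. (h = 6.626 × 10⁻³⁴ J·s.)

λ = 3940 pm

p = √(2mKE) = √(2 × 9.109 × 10⁻³¹ × 1.550 × 10⁻²⁰) = 1.680 × 10⁻²⁵ kg·m/s.
λ = h/p = 6.626 × 10⁻³⁴ / 1.680 × 10⁻²⁵ = 3.94 × 10⁻⁹ m = 3940 pm.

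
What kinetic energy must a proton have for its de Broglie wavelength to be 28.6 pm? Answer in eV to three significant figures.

KE = 1.00 eV

p = h/λ = 6.626 × 10⁻³⁴ / 2.860 × 10⁻¹¹ = 2.317 × 10⁻²³ kg·m/s.
KE = p²/(2m) = (2.317 × 10⁻²³)² / (2 × 1.673 × 10⁻²⁷) = 1.604 × 10⁻¹⁹ J = 1.00 eV.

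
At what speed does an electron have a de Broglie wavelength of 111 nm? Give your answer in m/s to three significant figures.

v = 6550 m/s

p = h/λ = 6.626 × 10⁻³⁴ / 1.110 × 10⁻⁷ = 5.969 × 10⁻²⁷ kg·m/s.
v = p/m = 5.969 × 10⁻²⁷ / 9.109 × 10⁻³¹ = 6.55 × 10³ m/s = 6550 m/s.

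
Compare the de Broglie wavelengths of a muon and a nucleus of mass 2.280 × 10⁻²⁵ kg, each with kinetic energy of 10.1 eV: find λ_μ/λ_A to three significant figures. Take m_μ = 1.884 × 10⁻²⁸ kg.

At fixed KE, p = √(2mKE) so λ = h/p ∝ 1/√m.
λ_μ/λ_A = √(m_A/m_μ) = √(2.280 × 10⁻²⁵/1.884 × 10⁻²⁸) = √(1210) = 34.8.

λ_μ/λ_A = 34.8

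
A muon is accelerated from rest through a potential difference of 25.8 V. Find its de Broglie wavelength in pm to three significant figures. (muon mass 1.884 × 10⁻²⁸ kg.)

λ = 16.8 pm

KE = eV = 1.602 × 10⁻¹⁹ × 25.80 = 4.133 × 10⁻¹⁸ J.
p = √(2mKE) = √(2 × 1.884 × 10⁻²⁸ × 4.133 × 10⁻¹⁸) = 3.946 × 10⁻²³ kg·m/s.
λ = h/p = 6.626 × 10⁻³⁴ / 3.946 × 10⁻²³ = 1.68 × 10⁻¹¹ m = 16.8 pm.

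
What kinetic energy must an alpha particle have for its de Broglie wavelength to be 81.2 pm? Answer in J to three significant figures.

KE = 5.01 × 10⁻²¹ J

p = h/λ = 6.626 × 10⁻³⁴ / 8.120 × 10⁻¹¹ = 8.160 × 10⁻²⁴ kg·m/s.
KE = p²/(2m) = (8.160 × 10⁻²⁴)² / (2 × 6.645 × 10⁻²⁷) = 5.010 × 10⁻²¹ J = 5.01 × 10⁻²¹ J.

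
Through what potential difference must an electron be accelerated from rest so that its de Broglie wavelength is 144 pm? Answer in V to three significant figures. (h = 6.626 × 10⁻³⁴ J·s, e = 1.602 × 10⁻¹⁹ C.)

p = h/λ = 6.626 × 10⁻³⁴ / 1.440 × 10⁻¹⁰ = 4.601 × 10⁻²⁴ kg·m/s.
KE = p²/(2m) = 1.162 × 10⁻¹⁷ J.
V = KE/e = 1.162 × 10⁻¹⁷ / (1.602 × 10⁻¹⁹) = 72.5 V.

V = 72.5 V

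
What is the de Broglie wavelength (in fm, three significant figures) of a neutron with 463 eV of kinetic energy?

λ = 1330 fm

KE = 463 eV = 7.417 × 10⁻¹⁷ J.
p = √(2mKE) = √(2 × 1.675 × 10⁻²⁷ × 7.417 × 10⁻¹⁷) = 4.985 × 10⁻²² kg·m/s.
λ = h/p = 6.626 × 10⁻³⁴ / 4.985 × 10⁻²² = 1.33 × 10⁻¹² m = 1330 fm.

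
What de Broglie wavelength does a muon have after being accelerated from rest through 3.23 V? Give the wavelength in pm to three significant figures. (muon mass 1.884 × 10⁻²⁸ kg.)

KE = eV = 1.602 × 10⁻¹⁹ × 3.230 = 5.174 × 10⁻¹⁹ J.
p = √(2mKE) = √(2 × 1.884 × 10⁻²⁸ × 5.174 × 10⁻¹⁹) = 1.396 × 10⁻²³ kg·m/s.
λ = h/p = 6.626 × 10⁻³⁴ / 1.396 × 10⁻²³ = 4.75 × 10⁻¹¹ m = 47.5 pm.

λ = 47.5 pm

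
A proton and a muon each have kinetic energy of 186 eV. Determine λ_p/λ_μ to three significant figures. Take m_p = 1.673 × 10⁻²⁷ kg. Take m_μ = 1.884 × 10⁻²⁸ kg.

λ_p/λ_μ = 0.336

At fixed KE, p = √(2mKE) so λ = h/p ∝ 1/√m.
λ_p/λ_μ = √(m_μ/m_p) = √(1.884 × 10⁻²⁸/1.673 × 10⁻²⁷) = √(0.1126) = 0.336.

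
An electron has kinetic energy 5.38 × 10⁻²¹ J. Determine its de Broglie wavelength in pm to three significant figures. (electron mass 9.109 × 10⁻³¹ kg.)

λ = 6690 pm

p = √(2mKE) = √(2 × 9.109 × 10⁻³¹ × 5.380 × 10⁻²¹) = 9.900 × 10⁻²⁶ kg·m/s.
λ = h/p = 6.626 × 10⁻³⁴ / 9.900 × 10⁻²⁶ = 6.69 × 10⁻⁹ m = 6690 pm.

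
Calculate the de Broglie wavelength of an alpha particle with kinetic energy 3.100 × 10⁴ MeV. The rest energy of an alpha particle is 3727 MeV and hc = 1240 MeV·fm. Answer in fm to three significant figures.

Total energy E = KE + m₀c² = 3.100 × 10⁴ + 3727 = 34727 MeV.
(pc)² = E² − (m₀c²)² = (34727)² − (3727)² = 1.192 × 10⁹ MeV², so pc = 3.453 × 10⁴ MeV.
λ = hc/(pc) = 1240 MeV·fm / 3.453 × 10⁴ MeV = 0.0359 fm.

λ = 0.0359 fm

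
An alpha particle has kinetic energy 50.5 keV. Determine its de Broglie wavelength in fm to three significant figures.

λ = 63.9 fm

KE = 50.5 keV = 8.090 × 10⁻¹⁵ J.
p = √(2mKE) = √(2 × 6.645 × 10⁻²⁷ × 8.090 × 10⁻¹⁵) = 1.037 × 10⁻²⁰ kg·m/s.
λ = h/p = 6.626 × 10⁻³⁴ / 1.037 × 10⁻²⁰ = 6.39 × 10⁻¹⁴ m = 63.9 fm.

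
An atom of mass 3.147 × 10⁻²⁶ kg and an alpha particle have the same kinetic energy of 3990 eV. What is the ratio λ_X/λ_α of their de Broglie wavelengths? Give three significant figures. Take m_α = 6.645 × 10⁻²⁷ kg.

At fixed KE, p = √(2mKE) so λ = h/p ∝ 1/√m.
λ_X/λ_α = √(m_α/m_X) = √(6.645 × 10⁻²⁷/3.147 × 10⁻²⁶) = √(0.2112) = 0.460.

λ_X/λ_α = 0.460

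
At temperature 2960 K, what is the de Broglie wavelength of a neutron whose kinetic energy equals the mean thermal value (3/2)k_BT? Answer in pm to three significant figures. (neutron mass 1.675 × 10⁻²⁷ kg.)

λ = 46.2 pm

KE = (3/2)k_BT = 1.5 × 1.381 × 10⁻²³ × 2960 = 6.132 × 10⁻²⁰ J.
p = √(2mKE) = √(2 × 1.675 × 10⁻²⁷ × 6.132 × 10⁻²⁰) = 1.433 × 10⁻²³ kg·m/s.
λ = h/p = 4.62 × 10⁻¹¹ m = 46.2 pm.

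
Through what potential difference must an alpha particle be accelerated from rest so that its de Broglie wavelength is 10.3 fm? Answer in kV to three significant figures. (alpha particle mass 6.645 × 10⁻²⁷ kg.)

V = 972 kV

p = h/λ = 6.626 × 10⁻³⁴ / 1.030 × 10⁻¹⁴ = 6.433 × 10⁻²⁰ kg·m/s.
KE = p²/(2m) = 3.114 × 10⁻¹³ J.
V = KE/2e = 3.114 × 10⁻¹³ / (2 × 1.602 × 10⁻¹⁹) = 972 kV.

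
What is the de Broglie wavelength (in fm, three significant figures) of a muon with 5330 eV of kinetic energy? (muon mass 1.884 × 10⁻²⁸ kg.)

KE = 5330 eV = 8.539 × 10⁻¹⁶ J.
p = √(2mKE) = √(2 × 1.884 × 10⁻²⁸ × 8.539 × 10⁻¹⁶) = 5.672 × 10⁻²² kg·m/s.
λ = h/p = 6.626 × 10⁻³⁴ / 5.672 × 10⁻²² = 1.17 × 10⁻¹² m = 1170 fm.

λ = 1170 fm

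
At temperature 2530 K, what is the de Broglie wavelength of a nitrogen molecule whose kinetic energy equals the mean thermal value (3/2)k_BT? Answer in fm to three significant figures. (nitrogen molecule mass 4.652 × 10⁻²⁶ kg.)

KE = (3/2)k_BT = 1.5 × 1.381 × 10⁻²³ × 2530 = 5.241 × 10⁻²⁰ J.
p = √(2mKE) = √(2 × 4.652 × 10⁻²⁶ × 5.241 × 10⁻²⁰) = 6.983 × 10⁻²³ kg·m/s.
λ = h/p = 9.49 × 10⁻¹² m = 9490 fm.

λ = 9490 fm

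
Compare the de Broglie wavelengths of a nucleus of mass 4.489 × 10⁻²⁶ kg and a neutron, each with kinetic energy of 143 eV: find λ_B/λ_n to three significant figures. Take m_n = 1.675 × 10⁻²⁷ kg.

At fixed KE, p = √(2mKE) so λ = h/p ∝ 1/√m.
λ_B/λ_n = √(m_n/m_B) = √(1.675 × 10⁻²⁷/4.489 × 10⁻²⁶) = √(0.03731) = 0.193.

λ_B/λ_n = 0.193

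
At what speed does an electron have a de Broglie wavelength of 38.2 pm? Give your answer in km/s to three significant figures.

v = 1.90 × 10⁴ km/s

p = h/λ = 6.626 × 10⁻³⁴ / 3.820 × 10⁻¹¹ = 1.735 × 10⁻²³ kg·m/s.
v = p/m = 1.735 × 10⁻²³ / 9.109 × 10⁻³¹ = 1.90 × 10⁷ m/s = 1.90 × 10⁴ km/s.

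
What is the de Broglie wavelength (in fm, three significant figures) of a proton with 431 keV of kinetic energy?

λ = 43.6 fm

KE = 431 keV = 6.905 × 10⁻¹⁴ J.
p = √(2mKE) = √(2 × 1.673 × 10⁻²⁷ × 6.905 × 10⁻¹⁴) = 1.520 × 10⁻²⁰ kg·m/s.
λ = h/p = 6.626 × 10⁻³⁴ / 1.520 × 10⁻²⁰ = 4.36 × 10⁻¹⁴ m = 43.6 fm.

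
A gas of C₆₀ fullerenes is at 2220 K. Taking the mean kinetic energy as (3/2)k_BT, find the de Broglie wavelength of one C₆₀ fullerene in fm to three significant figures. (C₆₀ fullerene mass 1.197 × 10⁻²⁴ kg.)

λ = 2000 fm

KE = (3/2)k_BT = 1.5 × 1.381 × 10⁻²³ × 2220 = 4.599 × 10⁻²⁰ J.
p = √(2mKE) = √(2 × 1.197 × 10⁻²⁴ × 4.599 × 10⁻²⁰) = 3.318 × 10⁻²² kg·m/s.
λ = h/p = 2.00 × 10⁻¹² m = 2000 fm.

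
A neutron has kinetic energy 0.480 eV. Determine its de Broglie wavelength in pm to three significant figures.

KE = 0.480 eV = 7.690 × 10⁻²⁰ J.
p = √(2mKE) = √(2 × 1.675 × 10⁻²⁷ × 7.690 × 10⁻²⁰) = 1.605 × 10⁻²³ kg·m/s.
λ = h/p = 6.626 × 10⁻³⁴ / 1.605 × 10⁻²³ = 4.13 × 10⁻¹¹ m = 41.3 pm.

λ = 41.3 pm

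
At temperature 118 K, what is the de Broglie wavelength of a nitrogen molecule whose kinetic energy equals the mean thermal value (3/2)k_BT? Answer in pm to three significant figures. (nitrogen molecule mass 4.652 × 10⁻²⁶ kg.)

KE = (3/2)k_BT = 1.5 × 1.381 × 10⁻²³ × 118 = 2.444 × 10⁻²¹ J.
p = √(2mKE) = √(2 × 4.652 × 10⁻²⁶ × 2.444 × 10⁻²¹) = 1.508 × 10⁻²³ kg·m/s.
λ = h/p = 4.39 × 10⁻¹¹ m = 43.9 pm.

λ = 43.9 pm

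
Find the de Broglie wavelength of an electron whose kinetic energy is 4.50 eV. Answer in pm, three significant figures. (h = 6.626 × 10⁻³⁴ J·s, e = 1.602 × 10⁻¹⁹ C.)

λ = 578 pm

KE = 4.50 eV = 7.209 × 10⁻¹⁹ J.
p = √(2mKE) = √(2 × 9.109 × 10⁻³¹ × 7.209 × 10⁻¹⁹) = 1.146 × 10⁻²⁴ kg·m/s.
λ = h/p = 6.626 × 10⁻³⁴ / 1.146 × 10⁻²⁴ = 5.78 × 10⁻¹⁰ m = 578 pm.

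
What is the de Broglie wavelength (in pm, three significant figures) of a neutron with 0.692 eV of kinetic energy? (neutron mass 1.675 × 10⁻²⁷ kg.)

KE = 0.692 eV = 1.109 × 10⁻¹⁹ J.
p = √(2mKE) = √(2 × 1.675 × 10⁻²⁷ × 1.109 × 10⁻¹⁹) = 1.927 × 10⁻²³ kg·m/s.
λ = h/p = 6.626 × 10⁻³⁴ / 1.927 × 10⁻²³ = 3.44 × 10⁻¹¹ m = 34.4 pm.

λ = 34.4 pm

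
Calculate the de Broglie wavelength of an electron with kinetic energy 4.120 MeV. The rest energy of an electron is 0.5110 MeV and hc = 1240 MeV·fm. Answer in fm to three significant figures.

Total energy E = KE + m₀c² = 4.120 + 0.5110 = 4.6310 MeV.
(pc)² = E² − (m₀c²)² = (4.6310)² − (0.5110)² = 21.19 MeV², so pc = 4.603 MeV.
λ = hc/(pc) = 1240 MeV·fm / 4.603 MeV = 269 fm.

λ = 269 fm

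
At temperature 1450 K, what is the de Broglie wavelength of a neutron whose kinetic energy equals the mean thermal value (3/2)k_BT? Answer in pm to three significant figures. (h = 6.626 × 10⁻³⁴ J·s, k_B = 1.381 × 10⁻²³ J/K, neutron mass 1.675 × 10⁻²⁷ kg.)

KE = (3/2)k_BT = 1.5 × 1.381 × 10⁻²³ × 1450 = 3.004 × 10⁻²⁰ J.
p = √(2mKE) = √(2 × 1.675 × 10⁻²⁷ × 3.004 × 10⁻²⁰) = 1.003 × 10⁻²³ kg·m/s.
λ = h/p = 6.61 × 10⁻¹¹ m = 66.1 pm.

λ = 66.1 pm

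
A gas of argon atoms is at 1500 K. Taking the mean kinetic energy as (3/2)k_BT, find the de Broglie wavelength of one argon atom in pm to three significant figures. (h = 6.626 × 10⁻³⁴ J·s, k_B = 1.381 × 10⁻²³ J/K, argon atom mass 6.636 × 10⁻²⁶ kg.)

KE = (3/2)k_BT = 1.5 × 1.381 × 10⁻²³ × 1500 = 3.107 × 10⁻²⁰ J.
p = √(2mKE) = √(2 × 6.636 × 10⁻²⁶ × 3.107 × 10⁻²⁰) = 6.422 × 10⁻²³ kg·m/s.
λ = h/p = 1.03 × 10⁻¹¹ m = 10.3 pm.

λ = 10.3 pm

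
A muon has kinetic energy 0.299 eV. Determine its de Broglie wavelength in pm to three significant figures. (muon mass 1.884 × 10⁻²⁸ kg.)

λ = 156 pm

KE = 0.299 eV = 4.790 × 10⁻²⁰ J.
p = √(2mKE) = √(2 × 1.884 × 10⁻²⁸ × 4.790 × 10⁻²⁰) = 4.248 × 10⁻²⁴ kg·m/s.
λ = h/p = 6.626 × 10⁻³⁴ / 4.248 × 10⁻²⁴ = 1.56 × 10⁻¹⁰ m = 156 pm.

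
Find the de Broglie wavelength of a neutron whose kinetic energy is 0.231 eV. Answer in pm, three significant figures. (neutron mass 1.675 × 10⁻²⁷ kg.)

KE = 0.231 eV = 3.701 × 10⁻²⁰ J.
p = √(2mKE) = √(2 × 1.675 × 10⁻²⁷ × 3.701 × 10⁻²⁰) = 1.113 × 10⁻²³ kg·m/s.
λ = h/p = 6.626 × 10⁻³⁴ / 1.113 × 10⁻²³ = 5.95 × 10⁻¹¹ m = 59.5 pm.

λ = 59.5 pm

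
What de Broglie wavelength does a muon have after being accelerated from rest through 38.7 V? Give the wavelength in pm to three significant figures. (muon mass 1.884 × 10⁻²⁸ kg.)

λ = 13.7 pm

KE = eV = 1.602 × 10⁻¹⁹ × 38.70 = 6.200 × 10⁻¹⁸ J.
p = √(2mKE) = √(2 × 1.884 × 10⁻²⁸ × 6.200 × 10⁻¹⁸) = 4.833 × 10⁻²³ kg·m/s.
λ = h/p = 6.626 × 10⁻³⁴ / 4.833 × 10⁻²³ = 1.37 × 10⁻¹¹ m = 13.7 pm.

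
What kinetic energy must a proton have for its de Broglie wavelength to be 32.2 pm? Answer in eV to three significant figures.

KE = 0.790 eV

p = h/λ = 6.626 × 10⁻³⁴ / 3.220 × 10⁻¹¹ = 2.058 × 10⁻²³ kg·m/s.
KE = p²/(2m) = (2.058 × 10⁻²³)² / (2 × 1.673 × 10⁻²⁷) = 1.266 × 10⁻¹⁹ J = 0.790 eV.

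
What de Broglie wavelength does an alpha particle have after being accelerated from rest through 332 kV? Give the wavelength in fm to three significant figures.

KE = 2eV = 2 × 1.602 × 10⁻¹⁹ × 3.320 × 10⁵ = 1.064 × 10⁻¹³ J.
p = √(2mKE) = √(2 × 6.645 × 10⁻²⁷ × 1.064 × 10⁻¹³) = 3.760 × 10⁻²⁰ kg·m/s.
λ = h/p = 6.626 × 10⁻³⁴ / 3.760 × 10⁻²⁰ = 1.76 × 10⁻¹⁴ m = 17.6 fm.

λ = 17.6 fm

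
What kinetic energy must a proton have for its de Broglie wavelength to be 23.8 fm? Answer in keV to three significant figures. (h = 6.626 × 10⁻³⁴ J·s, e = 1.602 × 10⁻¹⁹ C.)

p = h/λ = 6.626 × 10⁻³⁴ / 2.380 × 10⁻¹⁴ = 2.784 × 10⁻²⁰ kg·m/s.
KE = p²/(2m) = (2.784 × 10⁻²⁰)² / (2 × 1.673 × 10⁻²⁷) = 2.316 × 10⁻¹³ J = 1450 keV.

KE = 1450 keV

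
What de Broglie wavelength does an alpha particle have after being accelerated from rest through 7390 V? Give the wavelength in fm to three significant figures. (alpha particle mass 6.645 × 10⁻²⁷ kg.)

KE = 2eV = 2 × 1.602 × 10⁻¹⁹ × 7390 = 2.368 × 10⁻¹⁵ J.
p = √(2mKE) = √(2 × 6.645 × 10⁻²⁷ × 2.368 × 10⁻¹⁵) = 5.610 × 10⁻²¹ kg·m/s.
λ = h/p = 6.626 × 10⁻³⁴ / 5.610 × 10⁻²¹ = 1.18 × 10⁻¹³ m = 118 fm.

λ = 118 fm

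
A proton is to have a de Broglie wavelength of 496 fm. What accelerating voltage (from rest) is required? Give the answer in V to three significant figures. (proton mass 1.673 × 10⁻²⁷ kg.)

p = h/λ = 6.626 × 10⁻³⁴ / 4.960 × 10⁻¹³ = 1.336 × 10⁻²¹ kg·m/s.
KE = p²/(2m) = 5.334 × 10⁻¹⁶ J.
V = KE/e = 5.334 × 10⁻¹⁶ / (1.602 × 10⁻¹⁹) = 3330 V.

V = 3330 V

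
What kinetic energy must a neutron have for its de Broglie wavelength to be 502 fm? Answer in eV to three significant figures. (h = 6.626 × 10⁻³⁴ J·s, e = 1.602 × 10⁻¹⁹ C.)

p = h/λ = 6.626 × 10⁻³⁴ / 5.020 × 10⁻¹³ = 1.320 × 10⁻²¹ kg·m/s.
KE = p²/(2m) = (1.320 × 10⁻²¹)² / (2 × 1.675 × 10⁻²⁷) = 5.201 × 10⁻¹⁶ J = 3250 eV.

KE = 3250 eV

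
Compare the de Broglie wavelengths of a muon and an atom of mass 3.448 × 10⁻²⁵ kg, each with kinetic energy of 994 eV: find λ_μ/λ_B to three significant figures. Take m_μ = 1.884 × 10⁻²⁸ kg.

λ_μ/λ_B = 42.8

At fixed KE, p = √(2mKE) so λ = h/p ∝ 1/√m.
λ_μ/λ_B = √(m_B/m_μ) = √(3.448 × 10⁻²⁵/1.884 × 10⁻²⁸) = √(1830) = 42.8.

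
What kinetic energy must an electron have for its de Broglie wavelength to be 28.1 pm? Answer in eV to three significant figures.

KE = 1910 eV

p = h/λ = 6.626 × 10⁻³⁴ / 2.810 × 10⁻¹¹ = 2.358 × 10⁻²³ kg·m/s.
KE = p²/(2m) = (2.358 × 10⁻²³)² / (2 × 9.109 × 10⁻³¹) = 3.052 × 10⁻¹⁶ J = 1910 eV.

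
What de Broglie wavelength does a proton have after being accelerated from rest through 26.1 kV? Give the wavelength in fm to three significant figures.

KE = eV = 1.602 × 10⁻¹⁹ × 2.610 × 10⁴ = 4.181 × 10⁻¹⁵ J.
p = √(2mKE) = √(2 × 1.673 × 10⁻²⁷ × 4.181 × 10⁻¹⁵) = 3.740 × 10⁻²¹ kg·m/s.
λ = h/p = 6.626 × 10⁻³⁴ / 3.740 × 10⁻²¹ = 1.77 × 10⁻¹³ m = 177 fm.

λ = 177 fm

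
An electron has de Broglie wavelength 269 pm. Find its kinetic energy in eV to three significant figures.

KE = 20.8 eV

p = h/λ = 6.626 × 10⁻³⁴ / 2.690 × 10⁻¹⁰ = 2.463 × 10⁻²⁴ kg·m/s.
KE = p²/(2m) = (2.463 × 10⁻²⁴)² / (2 × 9.109 × 10⁻³¹) = 3.330 × 10⁻¹⁸ J = 20.8 eV.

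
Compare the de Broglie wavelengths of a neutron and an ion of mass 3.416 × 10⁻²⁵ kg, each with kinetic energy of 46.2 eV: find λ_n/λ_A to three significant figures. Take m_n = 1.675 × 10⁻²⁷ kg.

At fixed KE, p = √(2mKE) so λ = h/p ∝ 1/√m.
λ_n/λ_A = √(m_A/m_n) = √(3.416 × 10⁻²⁵/1.675 × 10⁻²⁷) = √(203.9) = 14.3.

λ_n/λ_A = 14.3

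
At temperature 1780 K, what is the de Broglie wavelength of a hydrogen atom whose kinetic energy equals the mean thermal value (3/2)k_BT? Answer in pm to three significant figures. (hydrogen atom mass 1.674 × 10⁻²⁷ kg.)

λ = 59.6 pm

KE = (3/2)k_BT = 1.5 × 1.381 × 10⁻²³ × 1780 = 3.687 × 10⁻²⁰ J.
p = √(2mKE) = √(2 × 1.674 × 10⁻²⁷ × 3.687 × 10⁻²⁰) = 1.111 × 10⁻²³ kg·m/s.
λ = h/p = 5.96 × 10⁻¹¹ m = 59.6 pm.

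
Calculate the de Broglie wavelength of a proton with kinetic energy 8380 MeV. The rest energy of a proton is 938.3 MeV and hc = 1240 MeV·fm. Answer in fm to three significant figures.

λ = 0.134 fm

Total energy E = KE + m₀c² = 8380 + 938.3 = 9318.3 MeV.
(pc)² = E² − (m₀c²)² = (9318.3)² − (938.3)² = 8.595 × 10⁷ MeV², so pc = 9271 MeV.
λ = hc/(pc) = 1240 MeV·fm / 9271 MeV = 0.134 fm.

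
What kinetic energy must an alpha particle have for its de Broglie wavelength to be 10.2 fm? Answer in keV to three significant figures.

p = h/λ = 6.626 × 10⁻³⁴ / 1.020 × 10⁻¹⁴ = 6.496 × 10⁻²⁰ kg·m/s.
KE = p²/(2m) = (6.496 × 10⁻²⁰)² / (2 × 6.645 × 10⁻²⁷) = 3.175 × 10⁻¹³ J = 1980 keV.

KE = 1980 keV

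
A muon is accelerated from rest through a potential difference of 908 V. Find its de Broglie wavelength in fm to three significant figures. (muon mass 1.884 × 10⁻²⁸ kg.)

λ = 2830 fm

KE = eV = 1.602 × 10⁻¹⁹ × 908.0 = 1.455 × 10⁻¹⁶ J.
p = √(2mKE) = √(2 × 1.884 × 10⁻²⁸ × 1.455 × 10⁻¹⁶) = 2.341 × 10⁻²² kg·m/s.
λ = h/p = 6.626 × 10⁻³⁴ / 2.341 × 10⁻²² = 2.83 × 10⁻¹² m = 2830 fm.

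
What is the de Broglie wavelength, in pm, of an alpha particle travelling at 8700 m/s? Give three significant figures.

p = mv = 6.645 × 10⁻²⁷ × 8700 = 5.781 × 10⁻²³ kg·m/s.
λ = h/p = 6.626 × 10⁻³⁴ / 5.781 × 10⁻²³ = 1.15 × 10⁻¹¹ m = 11.5 pm.

λ = 11.5 pm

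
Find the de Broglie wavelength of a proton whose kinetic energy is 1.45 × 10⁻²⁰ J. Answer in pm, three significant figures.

λ = 95.1 pm

p = √(2mKE) = √(2 × 1.673 × 10⁻²⁷ × 1.450 × 10⁻²⁰) = 6.965 × 10⁻²⁴ kg·m/s.
λ = h/p = 6.626 × 10⁻³⁴ / 6.965 × 10⁻²⁴ = 9.51 × 10⁻¹¹ m = 95.1 pm.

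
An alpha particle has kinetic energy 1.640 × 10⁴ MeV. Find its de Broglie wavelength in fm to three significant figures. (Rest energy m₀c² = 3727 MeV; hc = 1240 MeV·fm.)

λ = 0.0627 fm

Total energy E = KE + m₀c² = 1.640 × 10⁴ + 3727 = 20127 MeV.
(pc)² = E² − (m₀c²)² = (20127)² − (3727)² = 3.912 × 10⁸ MeV², so pc = 1.978 × 10⁴ MeV.
λ = hc/(pc) = 1240 MeV·fm / 1.978 × 10⁴ MeV = 0.0627 fm.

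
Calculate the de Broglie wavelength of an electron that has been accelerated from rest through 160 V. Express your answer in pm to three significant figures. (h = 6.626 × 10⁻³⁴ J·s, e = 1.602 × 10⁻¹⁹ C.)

λ = 97.0 pm

KE = eV = 1.602 × 10⁻¹⁹ × 160.0 = 2.563 × 10⁻¹⁷ J.
p = √(2mKE) = √(2 × 9.109 × 10⁻³¹ × 2.563 × 10⁻¹⁷) = 6.833 × 10⁻²⁴ kg·m/s.
λ = h/p = 6.626 × 10⁻³⁴ / 6.833 × 10⁻²⁴ = 9.70 × 10⁻¹¹ m = 97.0 pm.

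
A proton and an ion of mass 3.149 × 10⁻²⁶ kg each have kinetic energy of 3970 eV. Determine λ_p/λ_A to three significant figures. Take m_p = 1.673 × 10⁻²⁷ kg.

λ_p/λ_A = 4.34

At fixed KE, p = √(2mKE) so λ = h/p ∝ 1/√m.
λ_p/λ_A = √(m_A/m_p) = √(3.149 × 10⁻²⁶/1.673 × 10⁻²⁷) = √(18.82) = 4.34.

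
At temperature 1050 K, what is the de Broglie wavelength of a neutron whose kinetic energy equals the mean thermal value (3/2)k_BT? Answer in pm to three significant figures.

KE = (3/2)k_BT = 1.5 × 1.381 × 10⁻²³ × 1050 = 2.175 × 10⁻²⁰ J.
p = √(2mKE) = √(2 × 1.675 × 10⁻²⁷ × 2.175 × 10⁻²⁰) = 8.536 × 10⁻²⁴ kg·m/s.
λ = h/p = 7.76 × 10⁻¹¹ m = 77.6 pm.

λ = 77.6 pm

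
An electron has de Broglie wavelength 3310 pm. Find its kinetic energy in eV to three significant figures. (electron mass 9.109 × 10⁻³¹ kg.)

p = h/λ = 6.626 × 10⁻³⁴ / 3.310 × 10⁻⁹ = 2.002 × 10⁻²⁵ kg·m/s.
KE = p²/(2m) = (2.002 × 10⁻²⁵)² / (2 × 9.109 × 10⁻³¹) = 2.200 × 10⁻²⁰ J = 0.137 eV.

KE = 0.137 eV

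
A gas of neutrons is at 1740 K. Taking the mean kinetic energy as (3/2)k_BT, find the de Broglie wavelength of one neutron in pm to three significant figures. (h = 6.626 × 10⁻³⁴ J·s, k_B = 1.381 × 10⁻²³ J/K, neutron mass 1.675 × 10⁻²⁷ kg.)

λ = 60.3 pm

KE = (3/2)k_BT = 1.5 × 1.381 × 10⁻²³ × 1740 = 3.604 × 10⁻²⁰ J.
p = √(2mKE) = √(2 × 1.675 × 10⁻²⁷ × 3.604 × 10⁻²⁰) = 1.099 × 10⁻²³ kg·m/s.
λ = h/p = 6.03 × 10⁻¹¹ m = 60.3 pm.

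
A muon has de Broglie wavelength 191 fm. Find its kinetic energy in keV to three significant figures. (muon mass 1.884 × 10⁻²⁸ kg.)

p = h/λ = 6.626 × 10⁻³⁴ / 1.910 × 10⁻¹³ = 3.469 × 10⁻²¹ kg·m/s.
KE = p²/(2m) = (3.469 × 10⁻²¹)² / (2 × 1.884 × 10⁻²⁸) = 3.194 × 10⁻¹⁴ J = 199 keV.

KE = 199 keV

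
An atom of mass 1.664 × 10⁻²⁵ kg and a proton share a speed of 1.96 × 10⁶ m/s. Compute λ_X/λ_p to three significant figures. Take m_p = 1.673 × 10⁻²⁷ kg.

At fixed v, p = mv so λ = h/(mv) ∝ 1/m.
λ_X/λ_p = m_p/m_X = 1.673 × 10⁻²⁷/1.664 × 10⁻²⁵ = 0.0101.

λ_X/λ_p = 0.0101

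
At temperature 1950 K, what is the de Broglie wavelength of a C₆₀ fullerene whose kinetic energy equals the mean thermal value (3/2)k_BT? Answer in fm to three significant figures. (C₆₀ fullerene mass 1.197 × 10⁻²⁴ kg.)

λ = 2130 fm

KE = (3/2)k_BT = 1.5 × 1.381 × 10⁻²³ × 1950 = 4.039 × 10⁻²⁰ J.
p = √(2mKE) = √(2 × 1.197 × 10⁻²⁴ × 4.039 × 10⁻²⁰) = 3.110 × 10⁻²² kg·m/s.
λ = h/p = 2.13 × 10⁻¹² m = 2130 fm.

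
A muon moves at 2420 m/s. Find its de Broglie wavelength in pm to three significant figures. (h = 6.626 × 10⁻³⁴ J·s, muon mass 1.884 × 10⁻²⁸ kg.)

λ = 1450 pm

p = mv = 1.884 × 10⁻²⁸ × 2420 = 4.559 × 10⁻²⁵ kg·m/s.
λ = h/p = 6.626 × 10⁻³⁴ / 4.559 × 10⁻²⁵ = 1.45 × 10⁻⁹ m = 1450 pm.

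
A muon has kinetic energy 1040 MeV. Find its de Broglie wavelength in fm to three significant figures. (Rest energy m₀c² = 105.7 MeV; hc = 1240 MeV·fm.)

Total energy E = KE + m₀c² = 1040 + 105.7 = 1145.7 MeV.
(pc)² = E² − (m₀c²)² = (1145.7)² − (105.7)² = 1.301 × 10⁶ MeV², so pc = 1141 MeV.
λ = hc/(pc) = 1240 MeV·fm / 1141 MeV = 1.09 fm.

λ = 1.09 fm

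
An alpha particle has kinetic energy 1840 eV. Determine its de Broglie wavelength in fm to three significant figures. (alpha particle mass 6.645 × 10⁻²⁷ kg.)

λ = 335 fm

KE = 1840 eV = 2.948 × 10⁻¹⁶ J.
p = √(2mKE) = √(2 × 6.645 × 10⁻²⁷ × 2.948 × 10⁻¹⁶) = 1.979 × 10⁻²¹ kg·m/s.
λ = h/p = 6.626 × 10⁻³⁴ / 1.979 × 10⁻²¹ = 3.35 × 10⁻¹³ m = 335 fm.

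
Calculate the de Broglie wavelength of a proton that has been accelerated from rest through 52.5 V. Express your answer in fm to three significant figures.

λ = 3950 fm

KE = eV = 1.602 × 10⁻¹⁹ × 52.50 = 8.411 × 10⁻¹⁸ J.
p = √(2mKE) = √(2 × 1.673 × 10⁻²⁷ × 8.411 × 10⁻¹⁸) = 1.678 × 10⁻²² kg·m/s.
λ = h/p = 6.626 × 10⁻³⁴ / 1.678 × 10⁻²² = 3.95 × 10⁻¹² m = 3950 fm.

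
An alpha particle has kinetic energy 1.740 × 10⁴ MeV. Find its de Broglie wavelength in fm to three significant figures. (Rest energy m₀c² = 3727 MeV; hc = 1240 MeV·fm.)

Total energy E = KE + m₀c² = 1.740 × 10⁴ + 3727 = 21127 MeV.
(pc)² = E² − (m₀c²)² = (21127)² − (3727)² = 4.325 × 10⁸ MeV², so pc = 2.080 × 10⁴ MeV.
λ = hc/(pc) = 1240 MeV·fm / 2.080 × 10⁴ MeV = 0.0596 fm.

λ = 0.0596 fm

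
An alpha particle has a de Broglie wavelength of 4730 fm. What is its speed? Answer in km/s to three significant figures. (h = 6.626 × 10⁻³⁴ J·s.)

p = h/λ = 6.626 × 10⁻³⁴ / 4.730 × 10⁻¹² = 1.401 × 10⁻²² kg·m/s.
v = p/m = 1.401 × 10⁻²² / 6.645 × 10⁻²⁷ = 2.11 × 10⁴ m/s = 21.1 km/s.

v = 21.1 km/s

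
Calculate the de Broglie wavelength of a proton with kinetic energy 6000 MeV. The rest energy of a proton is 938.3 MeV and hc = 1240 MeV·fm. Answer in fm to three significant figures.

λ = 0.180 fm

Total energy E = KE + m₀c² = 6000 + 938.3 = 6938.3 MeV.
(pc)² = E² − (m₀c²)² = (6938.3)² − (938.3)² = 4.726 × 10⁷ MeV², so pc = 6875 MeV.
λ = hc/(pc) = 1240 MeV·fm / 6875 MeV = 0.180 fm.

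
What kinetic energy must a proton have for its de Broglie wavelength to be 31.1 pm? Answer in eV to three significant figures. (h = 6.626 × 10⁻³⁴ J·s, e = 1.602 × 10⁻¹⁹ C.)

p = h/λ = 6.626 × 10⁻³⁴ / 3.110 × 10⁻¹¹ = 2.131 × 10⁻²³ kg·m/s.
KE = p²/(2m) = (2.131 × 10⁻²³)² / (2 × 1.673 × 10⁻²⁷) = 1.357 × 10⁻¹⁹ J = 0.847 eV.

KE = 0.847 eV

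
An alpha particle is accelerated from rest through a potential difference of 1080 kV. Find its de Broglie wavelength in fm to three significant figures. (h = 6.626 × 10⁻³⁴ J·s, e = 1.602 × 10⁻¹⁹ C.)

λ = 9.77 fm

KE = 2eV = 2 × 1.602 × 10⁻¹⁹ × 1.080 × 10⁶ = 3.460 × 10⁻¹³ J.
p = √(2mKE) = √(2 × 6.645 × 10⁻²⁷ × 3.460 × 10⁻¹³) = 6.781 × 10⁻²⁰ kg·m/s.
λ = h/p = 6.626 × 10⁻³⁴ / 6.781 × 10⁻²⁰ = 9.77 × 10⁻¹⁵ m = 9.77 fm.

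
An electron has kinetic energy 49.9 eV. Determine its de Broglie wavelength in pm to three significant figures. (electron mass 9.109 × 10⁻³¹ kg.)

λ = 174 pm

KE = 49.9 eV = 7.994 × 10⁻¹⁸ J.
p = √(2mKE) = √(2 × 9.109 × 10⁻³¹ × 7.994 × 10⁻¹⁸) = 3.816 × 10⁻²⁴ kg·m/s.
λ = h/p = 6.626 × 10⁻³⁴ / 3.816 × 10⁻²⁴ = 1.74 × 10⁻¹⁰ m = 174 pm.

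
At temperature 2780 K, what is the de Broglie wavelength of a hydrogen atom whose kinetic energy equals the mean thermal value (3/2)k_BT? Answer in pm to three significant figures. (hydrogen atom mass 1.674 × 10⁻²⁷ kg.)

λ = 47.7 pm

KE = (3/2)k_BT = 1.5 × 1.381 × 10⁻²³ × 2780 = 5.759 × 10⁻²⁰ J.
p = √(2mKE) = √(2 × 1.674 × 10⁻²⁷ × 5.759 × 10⁻²⁰) = 1.389 × 10⁻²³ kg·m/s.
λ = h/p = 4.77 × 10⁻¹¹ m = 47.7 pm.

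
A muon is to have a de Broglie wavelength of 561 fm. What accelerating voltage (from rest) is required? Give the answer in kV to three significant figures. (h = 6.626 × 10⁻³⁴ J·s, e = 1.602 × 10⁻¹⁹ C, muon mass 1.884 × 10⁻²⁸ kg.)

V = 23.1 kV

p = h/λ = 6.626 × 10⁻³⁴ / 5.610 × 10⁻¹³ = 1.181 × 10⁻²¹ kg·m/s.
KE = p²/(2m) = 3.702 × 10⁻¹⁵ J.
V = KE/e = 3.702 × 10⁻¹⁵ / (1.602 × 10⁻¹⁹) = 23.1 kV.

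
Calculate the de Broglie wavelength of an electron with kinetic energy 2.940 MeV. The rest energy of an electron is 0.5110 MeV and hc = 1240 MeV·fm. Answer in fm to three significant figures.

Total energy E = KE + m₀c² = 2.940 + 0.5110 = 3.4510 MeV.
(pc)² = E² − (m₀c²)² = (3.4510)² − (0.5110)² = 11.65 MeV², so pc = 3.413 MeV.
λ = hc/(pc) = 1240 MeV·fm / 3.413 MeV = 363 fm.

λ = 363 fm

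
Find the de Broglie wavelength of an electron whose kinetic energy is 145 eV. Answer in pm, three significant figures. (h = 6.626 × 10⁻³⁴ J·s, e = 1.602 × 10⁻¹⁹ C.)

KE = 145 eV = 2.323 × 10⁻¹⁷ J.
p = √(2mKE) = √(2 × 9.109 × 10⁻³¹ × 2.323 × 10⁻¹⁷) = 6.505 × 10⁻²⁴ kg·m/s.
λ = h/p = 6.626 × 10⁻³⁴ / 6.505 × 10⁻²⁴ = 1.02 × 10⁻¹⁰ m = 102 pm.

λ = 102 pm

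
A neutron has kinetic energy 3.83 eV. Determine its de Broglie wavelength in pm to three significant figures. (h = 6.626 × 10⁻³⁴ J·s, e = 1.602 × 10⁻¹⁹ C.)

KE = 3.83 eV = 6.136 × 10⁻¹⁹ J.
p = √(2mKE) = √(2 × 1.675 × 10⁻²⁷ × 6.136 × 10⁻¹⁹) = 4.534 × 10⁻²³ kg·m/s.
λ = h/p = 6.626 × 10⁻³⁴ / 4.534 × 10⁻²³ = 1.46 × 10⁻¹¹ m = 14.6 pm.

λ = 14.6 pm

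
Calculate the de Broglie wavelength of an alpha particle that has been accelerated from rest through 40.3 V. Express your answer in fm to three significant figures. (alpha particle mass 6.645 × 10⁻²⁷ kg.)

KE = 2eV = 2 × 1.602 × 10⁻¹⁹ × 40.30 = 1.291 × 10⁻¹⁷ J.
p = √(2mKE) = √(2 × 6.645 × 10⁻²⁷ × 1.291 × 10⁻¹⁷) = 4.142 × 10⁻²² kg·m/s.
λ = h/p = 6.626 × 10⁻³⁴ / 4.142 × 10⁻²² = 1.60 × 10⁻¹² m = 1600 fm.

λ = 1600 fm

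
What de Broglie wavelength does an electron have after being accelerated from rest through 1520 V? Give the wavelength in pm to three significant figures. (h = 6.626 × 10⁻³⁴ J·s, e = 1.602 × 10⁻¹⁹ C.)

λ = 31.5 pm

KE = eV = 1.602 × 10⁻¹⁹ × 1520 = 2.435 × 10⁻¹⁶ J.
p = √(2mKE) = √(2 × 9.109 × 10⁻³¹ × 2.435 × 10⁻¹⁶) = 2.106 × 10⁻²³ kg·m/s.
λ = h/p = 6.626 × 10⁻³⁴ / 2.106 × 10⁻²³ = 3.15 × 10⁻¹¹ m = 31.5 pm.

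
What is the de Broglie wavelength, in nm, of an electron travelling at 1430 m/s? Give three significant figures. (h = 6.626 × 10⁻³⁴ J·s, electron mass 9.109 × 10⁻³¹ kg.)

p = mv = 9.109 × 10⁻³¹ × 1430 = 1.303 × 10⁻²⁷ kg·m/s.
λ = h/p = 6.626 × 10⁻³⁴ / 1.303 × 10⁻²⁷ = 5.09 × 10⁻⁷ m = 509 nm.

λ = 509 nm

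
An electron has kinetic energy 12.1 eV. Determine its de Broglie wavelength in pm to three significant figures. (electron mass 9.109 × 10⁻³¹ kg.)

λ = 353 pm

KE = 12.1 eV = 1.938 × 10⁻¹⁸ J.
p = √(2mKE) = √(2 × 9.109 × 10⁻³¹ × 1.938 × 10⁻¹⁸) = 1.879 × 10⁻²⁴ kg·m/s.
λ = h/p = 6.626 × 10⁻³⁴ / 1.879 × 10⁻²⁴ = 3.53 × 10⁻¹⁰ m = 353 pm.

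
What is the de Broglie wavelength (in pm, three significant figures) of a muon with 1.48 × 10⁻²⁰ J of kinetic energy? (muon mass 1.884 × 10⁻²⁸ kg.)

p = √(2mKE) = √(2 × 1.884 × 10⁻²⁸ × 1.480 × 10⁻²⁰) = 2.361 × 10⁻²⁴ kg·m/s.
λ = h/p = 6.626 × 10⁻³⁴ / 2.361 × 10⁻²⁴ = 2.81 × 10⁻¹⁰ m = 281 pm.

λ = 281 pm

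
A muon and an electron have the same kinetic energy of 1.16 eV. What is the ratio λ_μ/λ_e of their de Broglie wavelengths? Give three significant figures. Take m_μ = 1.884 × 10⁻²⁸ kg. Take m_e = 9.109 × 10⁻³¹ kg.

At fixed KE, p = √(2mKE) so λ = h/p ∝ 1/√m.
λ_μ/λ_e = √(m_e/m_μ) = √(9.109 × 10⁻³¹/1.884 × 10⁻²⁸) = √(4.835 × 10⁻³) = 0.0695.

λ_μ/λ_e = 0.0695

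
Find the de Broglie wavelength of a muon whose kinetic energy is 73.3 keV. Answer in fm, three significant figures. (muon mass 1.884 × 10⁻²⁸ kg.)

KE = 73.3 keV = 1.174 × 10⁻¹⁴ J.
p = √(2mKE) = √(2 × 1.884 × 10⁻²⁸ × 1.174 × 10⁻¹⁴) = 2.103 × 10⁻²¹ kg·m/s.
λ = h/p = 6.626 × 10⁻³⁴ / 2.103 × 10⁻²¹ = 3.15 × 10⁻¹³ m = 315 fm.

λ = 315 fm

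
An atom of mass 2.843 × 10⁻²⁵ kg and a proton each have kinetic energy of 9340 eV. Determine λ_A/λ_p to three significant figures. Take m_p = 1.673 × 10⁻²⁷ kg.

At fixed KE, p = √(2mKE) so λ = h/p ∝ 1/√m.
λ_A/λ_p = √(m_p/m_A) = √(1.673 × 10⁻²⁷/2.843 × 10⁻²⁵) = √(5.885 × 10⁻³) = 0.0767.

λ_A/λ_p = 0.0767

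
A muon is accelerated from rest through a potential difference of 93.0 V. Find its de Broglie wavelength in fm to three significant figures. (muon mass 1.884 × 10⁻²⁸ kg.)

λ = 8840 fm

KE = eV = 1.602 × 10⁻¹⁹ × 93.00 = 1.490 × 10⁻¹⁷ J.
p = √(2mKE) = √(2 × 1.884 × 10⁻²⁸ × 1.490 × 10⁻¹⁷) = 7.493 × 10⁻²³ kg·m/s.
λ = h/p = 6.626 × 10⁻³⁴ / 7.493 × 10⁻²³ = 8.84 × 10⁻¹² m = 8840 fm.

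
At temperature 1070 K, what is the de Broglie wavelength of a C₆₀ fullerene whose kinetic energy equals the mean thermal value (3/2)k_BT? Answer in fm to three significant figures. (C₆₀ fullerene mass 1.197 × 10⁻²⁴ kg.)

KE = (3/2)k_BT = 1.5 × 1.381 × 10⁻²³ × 1070 = 2.217 × 10⁻²⁰ J.
p = √(2mKE) = √(2 × 1.197 × 10⁻²⁴ × 2.217 × 10⁻²⁰) = 2.304 × 10⁻²² kg·m/s.
λ = h/p = 2.88 × 10⁻¹² m = 2880 fm.

λ = 2880 fm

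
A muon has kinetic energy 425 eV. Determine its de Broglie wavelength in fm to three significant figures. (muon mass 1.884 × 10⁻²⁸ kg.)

KE = 425 eV = 6.809 × 10⁻¹⁷ J.
p = √(2mKE) = √(2 × 1.884 × 10⁻²⁸ × 6.809 × 10⁻¹⁷) = 1.602 × 10⁻²² kg·m/s.
λ = h/p = 6.626 × 10⁻³⁴ / 1.602 × 10⁻²² = 4.14 × 10⁻¹² m = 4140 fm.

λ = 4140 fm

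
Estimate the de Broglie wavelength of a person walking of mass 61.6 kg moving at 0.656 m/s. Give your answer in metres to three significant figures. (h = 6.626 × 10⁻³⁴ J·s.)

p = mv = 61.6 × 0.656 = 4.041 × 10¹ kg·m/s.
λ = h/p = 6.626 × 10⁻³⁴ / 4.041 × 10¹ = 1.64 × 10⁻³⁵ m.

λ = 1.64 × 10⁻³⁵ m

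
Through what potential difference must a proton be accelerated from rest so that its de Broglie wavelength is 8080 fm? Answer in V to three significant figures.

V = 12.5 V

p = h/λ = 6.626 × 10⁻³⁴ / 8.080 × 10⁻¹² = 8.200 × 10⁻²³ kg·m/s.
KE = p²/(2m) = 2.010 × 10⁻¹⁸ J.
V = KE/e = 2.010 × 10⁻¹⁸ / (1.602 × 10⁻¹⁹) = 12.5 V.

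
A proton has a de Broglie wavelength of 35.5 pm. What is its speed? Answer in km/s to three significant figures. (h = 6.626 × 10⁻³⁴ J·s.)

p = h/λ = 6.626 × 10⁻³⁴ / 3.550 × 10⁻¹¹ = 1.866 × 10⁻²³ kg·m/s.
v = p/m = 1.866 × 10⁻²³ / 1.673 × 10⁻²⁷ = 1.12 × 10⁴ m/s = 11.2 km/s.

v = 11.2 km/s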